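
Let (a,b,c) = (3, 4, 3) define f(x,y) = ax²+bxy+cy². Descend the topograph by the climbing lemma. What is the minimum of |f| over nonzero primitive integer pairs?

translate: b→-2 (≡4 mod 6), so (3,4,3)→(3,-2,2)
flip: (3,-2,2)→(2,2,3)
reduced (well bottom): (2,2,3) with a≤c, −a<b≤a
well minimum = a = 2

2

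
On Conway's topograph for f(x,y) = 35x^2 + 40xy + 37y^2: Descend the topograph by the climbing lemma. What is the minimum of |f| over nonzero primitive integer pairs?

translate: b→-30 (≡40 mod 70), so (35,40,37)→(35,-30,32)
flip: (35,-30,32)→(32,30,35)
reduced (well bottom): (32,30,35) with a≤c, −a<b≤a
well minimum = a = 32

32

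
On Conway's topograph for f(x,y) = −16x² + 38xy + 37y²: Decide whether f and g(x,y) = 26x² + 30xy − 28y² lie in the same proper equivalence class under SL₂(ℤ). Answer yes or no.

D₁ = 3812, D₂ = 3812
river cycle of f (length 42): (37, 36, -17), (-17, 32, 41), (41, 50, -8), (-8, 46, 53), (53, 60, -1), (-1, 60, 53), (53, 46, -8), (-8, 50, 41), (41, 32, -17), (-17, 36, 37), … (32 more)
river cycle of g (length 38): (-28, 26, 28), (28, 30, -26), (-26, 22, 32), (32, 42, -16), (-16, 54, 14), (14, 58, -8), (-8, 54, 28), (28, 58, -4), (-4, 54, 56), (56, 58, -2), … (28 more)
cycles differ ⇒ inequivalent

no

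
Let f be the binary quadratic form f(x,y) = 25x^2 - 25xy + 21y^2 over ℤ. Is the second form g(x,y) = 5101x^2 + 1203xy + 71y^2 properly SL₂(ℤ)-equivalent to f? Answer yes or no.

D₁ = -1475, D₂ = -1475
f: translate: b→25 (≡-25 mod 50), so (25,-25,21)→(25,25,21)
f: flip: (25,25,21)→(21,-25,25)
f: translate: b→17 (≡-25 mod 42), so (21,-25,25)→(21,17,21)
f: reduced (well bottom): (21,17,21) with a≤c, −a<b≤a
g: flip: (5101,1203,71)→(71,-1203,5101)
g: translate: b→-67 (≡-1203 mod 142), so (71,-1203,5101)→(71,-67,21)
g: flip: (71,-67,21)→(21,67,71)
g: translate: b→-17 (≡67 mod 42), so (21,67,71)→(21,-17,21)
g: flip: (21,-17,21)→(21,17,21)
g: reduced (well bottom): (21,17,21) with a≤c, −a<b≤a
reduced forms (21, 17, 21) vs (21, 17, 21) ⇒ equivalent

yes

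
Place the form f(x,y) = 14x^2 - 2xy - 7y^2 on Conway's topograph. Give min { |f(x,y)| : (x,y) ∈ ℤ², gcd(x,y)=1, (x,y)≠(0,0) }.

descent: ρ → (-7,16,5)  [lands on river]
river: ρ → (5,14,-10)
river: ρ → (-10,6,9)
river: ρ → (9,12,-7)
closes: descent 1, river 4
min |a| on river = 5

5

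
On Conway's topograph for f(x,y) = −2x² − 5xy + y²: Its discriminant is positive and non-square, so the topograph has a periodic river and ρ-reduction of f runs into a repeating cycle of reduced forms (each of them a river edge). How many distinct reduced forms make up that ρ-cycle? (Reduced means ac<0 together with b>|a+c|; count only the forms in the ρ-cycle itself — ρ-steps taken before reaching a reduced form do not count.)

D = 33, ⌊√D⌋ = 5
descent: ρ → (1,5,-2)  [lands on river]
river: ρ → (-2,3,3)
river: ρ → (3,3,-2)
river: ρ → (-2,5,1)
ρ-cycle length = 4 (tail of 1 descent step not counted)

4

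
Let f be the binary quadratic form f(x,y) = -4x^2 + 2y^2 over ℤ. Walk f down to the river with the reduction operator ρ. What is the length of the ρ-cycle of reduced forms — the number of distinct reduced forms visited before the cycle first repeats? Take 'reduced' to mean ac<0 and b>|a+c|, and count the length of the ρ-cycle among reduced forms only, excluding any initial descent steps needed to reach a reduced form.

D = 32, ⌊√D⌋ = 5
descent: ρ → (2,4,-2)  [lands on river]
river: ρ → (-2,4,2)
ρ-cycle length = 2 (tail of 1 descent step not counted)

2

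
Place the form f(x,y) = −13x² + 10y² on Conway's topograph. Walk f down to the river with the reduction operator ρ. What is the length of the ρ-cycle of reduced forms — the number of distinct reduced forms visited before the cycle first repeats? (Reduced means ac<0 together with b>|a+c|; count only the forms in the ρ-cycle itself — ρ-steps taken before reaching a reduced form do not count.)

D = 520, ⌊√D⌋ = 22
descent: ρ → (10,20,-3)  [lands on river]
river: ρ → (-3,22,3)
river: ρ → (3,20,-10)
river: ρ → (-10,20,3)
river: ρ → (3,22,-3)
river: ρ → (-3,20,10)
ρ-cycle length = 6 (tail of 1 descent step not counted)

6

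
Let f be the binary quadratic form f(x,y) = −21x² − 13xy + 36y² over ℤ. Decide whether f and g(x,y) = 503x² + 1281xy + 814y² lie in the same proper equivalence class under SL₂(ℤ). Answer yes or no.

D₁ = 3193, D₂ = 3193
river cycle of f (length 70): (-21, 29, 28), (28, 27, -22), (-22, 17, 33), (33, 49, -6), (-6, 47, 41), (41, 35, -12), (-12, 37, 38), (38, 39, -11), (-11, 49, 18), (18, 23, -37), … (60 more)
river cycle of g (length 70): (-21, 29, 28), (28, 27, -22), (-22, 17, 33), (33, 49, -6), (-6, 47, 41), (41, 35, -12), (-12, 37, 38), (38, 39, -11), (-11, 49, 18), (18, 23, -37), … (60 more)
cycles coincide ⇒ equivalent

yes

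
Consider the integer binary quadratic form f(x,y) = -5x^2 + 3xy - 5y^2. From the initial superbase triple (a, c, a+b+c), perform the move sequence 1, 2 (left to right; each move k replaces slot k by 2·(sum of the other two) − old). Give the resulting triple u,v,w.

start (-5,-5,-7) = (f(1,0),f(0,1),f(1,1))
replace slot 1: 2·((-5)+(-7)) − (-5) = -19 → (-19,-5,-7)
replace slot 2: 2·((-19)+(-7)) − (-5) = -47 → (-19,-47,-7)

-19,-47,-7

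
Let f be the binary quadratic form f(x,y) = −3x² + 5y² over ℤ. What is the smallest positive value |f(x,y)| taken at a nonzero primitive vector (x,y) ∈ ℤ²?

descent: ρ → (5,0,-3)
descent: ρ → (-3,6,2)  [lands on river]
river: ρ → (2,6,-3)
closes: descent 2, river 2
min |a| on river = 2

2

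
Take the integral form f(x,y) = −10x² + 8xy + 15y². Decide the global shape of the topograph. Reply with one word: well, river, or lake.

D = b²−4ac = 8² − 4·(-10)·15 = 664
D > 0 non-square ⇒ indefinite ⇒ periodic river

river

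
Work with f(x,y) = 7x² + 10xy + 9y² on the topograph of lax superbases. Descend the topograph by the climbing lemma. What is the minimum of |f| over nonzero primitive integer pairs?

translate: b→-4 (≡10 mod 14), so (7,10,9)→(7,-4,6)
flip: (7,-4,6)→(6,4,7)
reduced (well bottom): (6,4,7) with a≤c, −a<b≤a
well minimum = a = 6

6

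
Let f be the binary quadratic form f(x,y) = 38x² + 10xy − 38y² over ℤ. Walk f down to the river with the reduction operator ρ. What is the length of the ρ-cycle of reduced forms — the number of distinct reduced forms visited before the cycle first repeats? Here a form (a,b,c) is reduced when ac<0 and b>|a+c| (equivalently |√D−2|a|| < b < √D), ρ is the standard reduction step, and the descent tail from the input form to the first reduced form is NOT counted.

D = 5876, ⌊√D⌋ = 76
river: ρ → (-38,66,10)
river: ρ → (10,74,-10)
river: ρ → (-10,66,38)
river: ρ → (38,10,-38)
ρ-cycle length = 4 (tail of 0 descent steps not counted)

4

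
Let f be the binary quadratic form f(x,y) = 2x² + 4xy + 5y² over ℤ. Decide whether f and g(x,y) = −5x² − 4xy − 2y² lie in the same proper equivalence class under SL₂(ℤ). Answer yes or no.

D₁ = -24, D₂ = -24
f: translate: b→0 (≡4 mod 4), so (2,4,5)→(2,0,3)
f: reduced (well bottom): (2,0,3) with a≤c, −a<b≤a
g is negative-definite; reduce −g:
−g: flip: (5,4,2)→(2,-4,5)
−g: translate: b→0 (≡-4 mod 4), so (2,-4,5)→(2,0,3)
−g: reduced (well bottom): (2,0,3) with a≤c, −a<b≤a
flip sign back: reduced form of g is (-2,0,-3)
reduced forms (2, 0, 3) vs (-2, 0, -3) ⇒ inequivalent

no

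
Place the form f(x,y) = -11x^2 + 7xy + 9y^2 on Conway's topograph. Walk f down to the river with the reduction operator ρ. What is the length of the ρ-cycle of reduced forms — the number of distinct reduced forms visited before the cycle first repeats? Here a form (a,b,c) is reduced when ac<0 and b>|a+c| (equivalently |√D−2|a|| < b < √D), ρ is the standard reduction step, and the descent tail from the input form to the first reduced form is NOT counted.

D = 445, ⌊√D⌋ = 21
river: ρ → (9,11,-9)
river: ρ → (-9,7,11)
river: ρ → (11,15,-5)
river: ρ → (-5,15,11)
river: ρ → (11,7,-9)
river: ρ → (-9,11,9)
river: ρ → (9,7,-11)
river: ρ → (-11,15,5)
river: ρ → (5,15,-11)
river: ρ → (-11,7,9)
ρ-cycle length = 10 (tail of 0 descent steps not counted)

10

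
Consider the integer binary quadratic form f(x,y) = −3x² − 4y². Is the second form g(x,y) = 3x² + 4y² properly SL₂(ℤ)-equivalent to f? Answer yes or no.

D₁ = -48, D₂ = -48
f is negative-definite; reduce −f:
−f: reduced (well bottom): (3,0,4) with a≤c, −a<b≤a
flip sign back: reduced form of f is (-3,0,-4)
g: reduced (well bottom): (3,0,4) with a≤c, −a<b≤a
reduced forms (-3, 0, -4) vs (3, 0, 4) ⇒ inequivalent

no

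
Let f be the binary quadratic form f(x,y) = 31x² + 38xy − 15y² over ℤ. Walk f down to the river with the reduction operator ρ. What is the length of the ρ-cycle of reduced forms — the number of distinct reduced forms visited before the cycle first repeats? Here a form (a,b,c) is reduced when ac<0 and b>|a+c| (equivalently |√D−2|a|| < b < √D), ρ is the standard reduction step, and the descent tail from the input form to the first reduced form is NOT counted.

D = 3304, ⌊√D⌋ = 57
river: ρ → (-15,52,10)
river: ρ → (10,48,-25)
river: ρ → (-25,52,6)
river: ρ → (6,56,-7)
river: ρ → (-7,56,6)
river: ρ → (6,52,-25)
river: ρ → (-25,48,10)
river: ρ → (10,52,-15)
river: ρ → (-15,38,31)
river: ρ → (31,24,-22)
river: ρ → (-22,20,33)
river: ρ → (33,46,-9)
river: ρ → (-9,44,38)
river: ρ → (38,32,-15)
river: ρ → (-15,28,42)
river: ρ → (42,56,-1)
river: ρ → (-1,56,42)
river: ρ → (42,28,-15)
river: ρ → (-15,32,38)
river: ρ → (38,44,-9)
river: ρ → (-9,46,33)
river: ρ → (33,20,-22)
river: ρ → (-22,24,31)
river: ρ → (31,38,-15)
ρ-cycle length = 24 (tail of 0 descent steps not counted)

24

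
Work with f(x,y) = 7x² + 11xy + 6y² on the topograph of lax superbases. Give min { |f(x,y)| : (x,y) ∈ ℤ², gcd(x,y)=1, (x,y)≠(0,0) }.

translate: b→-3 (≡11 mod 14), so (7,11,6)→(7,-3,2)
flip: (7,-3,2)→(2,3,7)
translate: b→-1 (≡3 mod 4), so (2,3,7)→(2,-1,6)
reduced (well bottom): (2,-1,6) with a≤c, −a<b≤a
well minimum = a = 2

2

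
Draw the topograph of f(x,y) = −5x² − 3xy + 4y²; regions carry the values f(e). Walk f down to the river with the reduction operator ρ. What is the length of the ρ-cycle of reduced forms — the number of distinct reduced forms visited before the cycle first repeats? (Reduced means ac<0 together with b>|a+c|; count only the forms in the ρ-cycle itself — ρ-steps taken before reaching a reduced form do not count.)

D = 89, ⌊√D⌋ = 9
descent: ρ → (4,3,-5)  [lands on river]
river: ρ → (-5,7,2)
river: ρ → (2,9,-1)
river: ρ → (-1,9,2)
river: ρ → (2,7,-5)
river: ρ → (-5,3,4)
river: ρ → (4,5,-4)
river: ρ → (-4,3,5)
river: ρ → (5,7,-2)
river: ρ → (-2,9,1)
river: ρ → (1,9,-2)
river: ρ → (-2,7,5)
river: ρ → (5,3,-4)
river: ρ → (-4,5,4)
ρ-cycle length = 14 (tail of 1 descent step not counted)

14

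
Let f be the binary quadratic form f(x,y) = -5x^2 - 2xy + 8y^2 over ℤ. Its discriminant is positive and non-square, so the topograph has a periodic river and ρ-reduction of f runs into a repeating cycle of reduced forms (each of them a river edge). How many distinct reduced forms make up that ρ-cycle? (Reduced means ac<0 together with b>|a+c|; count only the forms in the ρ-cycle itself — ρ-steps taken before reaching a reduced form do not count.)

D = 164, ⌊√D⌋ = 12
descent: ρ → (8,2,-5)
descent: ρ → (-5,8,5)  [lands on river]
river: ρ → (5,12,-1)
river: ρ → (-1,12,5)
river: ρ → (5,8,-5)
river: ρ → (-5,12,1)
river: ρ → (1,12,-5)
ρ-cycle length = 6 (tail of 2 descent steps not counted)

6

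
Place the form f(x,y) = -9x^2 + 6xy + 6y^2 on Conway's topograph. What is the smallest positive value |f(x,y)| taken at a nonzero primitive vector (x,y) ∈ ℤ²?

river: ρ → (6,6,-9)
river: ρ → (-9,12,3)
river: ρ → (3,12,-9)
river: ρ → (-9,6,6)
closes: descent 0, river 4
min |a| on river = 3

3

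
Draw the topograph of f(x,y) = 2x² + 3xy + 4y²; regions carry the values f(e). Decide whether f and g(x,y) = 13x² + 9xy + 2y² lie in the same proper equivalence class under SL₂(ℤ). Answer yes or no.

D₁ = -23, D₂ = -23
f: translate: b→-1 (≡3 mod 4), so (2,3,4)→(2,-1,3)
f: reduced (well bottom): (2,-1,3) with a≤c, −a<b≤a
g: flip: (13,9,2)→(2,-9,13)
g: translate: b→-1 (≡-9 mod 4), so (2,-9,13)→(2,-1,3)
g: reduced (well bottom): (2,-1,3) with a≤c, −a<b≤a
reduced forms (2, -1, 3) vs (2, -1, 3) ⇒ equivalent

yes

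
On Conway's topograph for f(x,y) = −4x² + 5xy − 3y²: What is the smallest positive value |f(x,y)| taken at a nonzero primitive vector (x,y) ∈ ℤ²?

translate: b→3 (≡-5 mod 8), so (4,-5,3)→(4,3,2)
flip: (4,3,2)→(2,-3,4)
translate: b→1 (≡-3 mod 4), so (2,-3,4)→(2,1,3)
reduced (well bottom): (2,1,3) with a≤c, −a<b≤a
well minimum |f| = |-2| = 2 (negative-definite)

2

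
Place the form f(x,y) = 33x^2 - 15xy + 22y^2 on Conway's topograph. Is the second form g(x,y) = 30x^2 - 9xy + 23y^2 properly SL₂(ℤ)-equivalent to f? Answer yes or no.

D₁ = -2679, D₂ = -2679
f: flip: (33,-15,22)→(22,15,33)
f: reduced (well bottom): (22,15,33) with a≤c, −a<b≤a
g: flip: (30,-9,23)→(23,9,30)
g: reduced (well bottom): (23,9,30) with a≤c, −a<b≤a
reduced forms (22, 15, 33) vs (23, 9, 30) ⇒ inequivalent

no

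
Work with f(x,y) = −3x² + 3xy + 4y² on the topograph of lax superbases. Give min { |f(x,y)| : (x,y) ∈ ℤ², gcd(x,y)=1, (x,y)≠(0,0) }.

river: ρ → (4,5,-2)
river: ρ → (-2,7,1)
river: ρ → (1,7,-2)
river: ρ → (-2,5,4)
river: ρ → (4,3,-3)
river: ρ → (-3,3,4)
closes: descent 0, river 6
min |a| on river = 1

1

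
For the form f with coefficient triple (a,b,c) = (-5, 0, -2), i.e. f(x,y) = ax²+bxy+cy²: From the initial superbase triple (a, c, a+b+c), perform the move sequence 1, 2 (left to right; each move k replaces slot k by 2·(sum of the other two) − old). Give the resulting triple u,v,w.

start (-5,-2,-7) = (f(1,0),f(0,1),f(1,1))
replace slot 1: 2·((-2)+(-7)) − (-5) = -13 → (-13,-2,-7)
replace slot 2: 2·((-13)+(-7)) − (-2) = -38 → (-13,-38,-7)

-13,-38,-7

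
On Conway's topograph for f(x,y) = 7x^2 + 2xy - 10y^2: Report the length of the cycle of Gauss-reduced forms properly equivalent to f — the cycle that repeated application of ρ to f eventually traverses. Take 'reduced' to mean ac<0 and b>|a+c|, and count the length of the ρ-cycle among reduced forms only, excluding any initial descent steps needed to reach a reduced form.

D = 284, ⌊√D⌋ = 16
descent: ρ → (-10,-2,7)
descent: ρ → (7,16,-1)  [lands on river]
river: ρ → (-1,16,7)
river: ρ → (7,12,-5)
river: ρ → (-5,8,11)
river: ρ → (11,14,-2)
river: ρ → (-2,14,11)
river: ρ → (11,8,-5)
river: ρ → (-5,12,7)
ρ-cycle length = 8 (tail of 2 descent steps not counted)

8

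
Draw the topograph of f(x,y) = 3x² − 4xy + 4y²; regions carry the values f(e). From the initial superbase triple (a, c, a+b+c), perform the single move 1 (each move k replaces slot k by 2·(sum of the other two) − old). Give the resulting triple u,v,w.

start (3,4,3) = (f(1,0),f(0,1),f(1,1))
replace slot 1: 2·(4+3) − 3 = 11 → (11,4,3)

11,4,3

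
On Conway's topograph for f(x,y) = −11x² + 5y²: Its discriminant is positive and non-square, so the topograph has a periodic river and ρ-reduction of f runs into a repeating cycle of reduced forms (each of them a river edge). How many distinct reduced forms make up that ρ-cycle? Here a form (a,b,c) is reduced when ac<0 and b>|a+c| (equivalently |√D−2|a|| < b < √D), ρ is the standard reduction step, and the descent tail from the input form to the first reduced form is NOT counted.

D = 220, ⌊√D⌋ = 14
descent: ρ → (5,10,-6)  [lands on river]
river: ρ → (-6,14,1)
river: ρ → (1,14,-6)
river: ρ → (-6,10,5)
ρ-cycle length = 4 (tail of 1 descent step not counted)

4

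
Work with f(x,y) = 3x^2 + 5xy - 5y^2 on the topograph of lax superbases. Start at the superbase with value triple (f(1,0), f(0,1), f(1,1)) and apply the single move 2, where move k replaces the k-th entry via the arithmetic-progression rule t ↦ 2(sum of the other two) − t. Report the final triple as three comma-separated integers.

start (3,-5,3) = (f(1,0),f(0,1),f(1,1))
replace slot 2: 2·(3+3) − (-5) = 17 → (3,17,3)

3,17,3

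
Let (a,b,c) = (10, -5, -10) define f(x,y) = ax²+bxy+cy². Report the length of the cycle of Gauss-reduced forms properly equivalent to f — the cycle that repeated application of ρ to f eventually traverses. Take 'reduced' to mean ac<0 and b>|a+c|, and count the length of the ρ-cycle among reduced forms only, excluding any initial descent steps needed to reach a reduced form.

D = 425, ⌊√D⌋ = 20
descent: ρ → (-10,5,10)  [lands on river]
river: ρ → (10,15,-5)
river: ρ → (-5,15,10)
river: ρ → (10,5,-10)
river: ρ → (-10,15,5)
river: ρ → (5,15,-10)
ρ-cycle length = 6 (tail of 1 descent step not counted)

6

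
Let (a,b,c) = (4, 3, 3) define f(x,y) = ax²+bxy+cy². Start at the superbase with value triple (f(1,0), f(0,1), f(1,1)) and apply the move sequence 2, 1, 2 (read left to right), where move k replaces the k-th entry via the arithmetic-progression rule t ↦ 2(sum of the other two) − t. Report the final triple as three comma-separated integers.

start (4,3,10) = (f(1,0),f(0,1),f(1,1))
replace slot 2: 2·(4+10) − 3 = 25 → (4,25,10)
replace slot 1: 2·(25+10) − 4 = 66 → (66,25,10)
replace slot 2: 2·(66+10) − 25 = 127 → (66,127,10)

66,127,10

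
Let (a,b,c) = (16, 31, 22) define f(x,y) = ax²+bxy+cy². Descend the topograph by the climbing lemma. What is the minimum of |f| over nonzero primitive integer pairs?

translate: b→-1 (≡31 mod 32), so (16,31,22)→(16,-1,7)
flip: (16,-1,7)→(7,1,16)
reduced (well bottom): (7,1,16) with a≤c, −a<b≤a
well minimum = a = 7

7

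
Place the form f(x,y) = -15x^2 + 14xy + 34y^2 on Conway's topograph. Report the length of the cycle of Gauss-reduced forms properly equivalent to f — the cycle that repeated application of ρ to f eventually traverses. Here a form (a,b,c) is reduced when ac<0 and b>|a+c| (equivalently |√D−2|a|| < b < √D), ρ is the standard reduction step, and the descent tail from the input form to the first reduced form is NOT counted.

D = 2236, ⌊√D⌋ = 47
descent: ρ → (34,-14,-15)
descent: ρ → (-15,44,5)  [lands on river]
river: ρ → (5,46,-6)
river: ρ → (-6,38,33)
river: ρ → (33,28,-11)
river: ρ → (-11,38,18)
river: ρ → (18,34,-15)
river: ρ → (-15,26,26)
river: ρ → (26,26,-15)
river: ρ → (-15,34,18)
river: ρ → (18,38,-11)
river: ρ → (-11,28,33)
river: ρ → (33,38,-6)
river: ρ → (-6,46,5)
river: ρ → (5,44,-15)
river: ρ → (-15,46,2)
river: ρ → (2,46,-15)
ρ-cycle length = 16 (tail of 2 descent steps not counted)

16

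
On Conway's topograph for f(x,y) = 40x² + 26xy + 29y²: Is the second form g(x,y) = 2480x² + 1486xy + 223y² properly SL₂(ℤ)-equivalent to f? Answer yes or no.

D₁ = -3964, D₂ = -3964
f: flip: (40,26,29)→(29,-26,40)
f: reduced (well bottom): (29,-26,40) with a≤c, −a<b≤a
g: flip: (2480,1486,223)→(223,-1486,2480)
g: translate: b→-148 (≡-1486 mod 446), so (223,-1486,2480)→(223,-148,29)
g: flip: (223,-148,29)→(29,148,223)
g: translate: b→-26 (≡148 mod 58), so (29,148,223)→(29,-26,40)
g: reduced (well bottom): (29,-26,40) with a≤c, −a<b≤a
reduced forms (29, -26, 40) vs (29, -26, 40) ⇒ equivalent

yes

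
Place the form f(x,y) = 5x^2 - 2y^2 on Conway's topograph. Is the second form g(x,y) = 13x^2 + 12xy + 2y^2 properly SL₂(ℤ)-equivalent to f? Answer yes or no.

D₁ = 40, D₂ = 40
river cycle of f (length 6): (-2, 4, 3), (3, 2, -3), (-3, 4, 2), (2, 4, -3), (-3, 2, 3), (3, 4, -2)
river cycle of g (length 6): (2, 4, -3), (-3, 2, 3), (3, 4, -2), (-2, 4, 3), (3, 2, -3), (-3, 4, 2)
cycles coincide ⇒ equivalent

yes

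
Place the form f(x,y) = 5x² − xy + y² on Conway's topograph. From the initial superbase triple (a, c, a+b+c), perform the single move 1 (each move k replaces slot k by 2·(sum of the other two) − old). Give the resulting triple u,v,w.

start (5,1,5) = (f(1,0),f(0,1),f(1,1))
replace slot 1: 2·(1+5) − 5 = 7 → (7,1,5)

7,1,5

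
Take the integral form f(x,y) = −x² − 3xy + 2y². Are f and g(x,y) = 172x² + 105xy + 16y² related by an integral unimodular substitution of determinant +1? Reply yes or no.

D₁ = 17, D₂ = 17
river cycle of f (length 6): (2, 3, -1), (-1, 3, 2), (2, 1, -2), (-2, 3, 1), (1, 3, -2), (-2, 1, 2)
river cycle of g (length 6): (1, 3, -2), (-2, 1, 2), (2, 3, -1), (-1, 3, 2), (2, 1, -2), (-2, 3, 1)
cycles coincide ⇒ equivalent

yes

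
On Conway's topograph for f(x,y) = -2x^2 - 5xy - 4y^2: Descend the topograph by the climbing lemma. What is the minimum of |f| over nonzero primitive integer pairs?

translate: b→1 (≡5 mod 4), so (2,5,4)→(2,1,1)
flip: (2,1,1)→(1,-1,2)
translate: b→1 (≡-1 mod 2), so (1,-1,2)→(1,1,2)
reduced (well bottom): (1,1,2) with a≤c, −a<b≤a
well minimum |f| = |-1| = 1 (negative-definite)

1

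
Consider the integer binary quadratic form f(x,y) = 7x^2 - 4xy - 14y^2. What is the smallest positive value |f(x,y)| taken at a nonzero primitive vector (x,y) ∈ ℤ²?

descent: ρ → (-14,4,7)
descent: ρ → (7,10,-11)  [lands on river]
river: ρ → (-11,12,6)
river: ρ → (6,12,-11)
river: ρ → (-11,10,7)
river: ρ → (7,18,-3)
river: ρ → (-3,18,7)
closes: descent 2, river 6
min |a| on river = 3

3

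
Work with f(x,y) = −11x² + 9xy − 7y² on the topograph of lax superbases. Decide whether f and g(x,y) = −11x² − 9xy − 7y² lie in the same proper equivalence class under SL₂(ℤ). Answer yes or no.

D₁ = -227, D₂ = -227
f is negative-definite; reduce −f:
−f: flip: (11,-9,7)→(7,9,11)
−f: translate: b→-5 (≡9 mod 14), so (7,9,11)→(7,-5,9)
−f: reduced (well bottom): (7,-5,9) with a≤c, −a<b≤a
flip sign back: reduced form of f is (-7,5,-9)
g is negative-definite; reduce −g:
−g: flip: (11,9,7)→(7,-9,11)
−g: translate: b→5 (≡-9 mod 14), so (7,-9,11)→(7,5,9)
−g: reduced (well bottom): (7,5,9) with a≤c, −a<b≤a
flip sign back: reduced form of g is (-7,-5,-9)
reduced forms (-7, 5, -9) vs (-7, -5, -9) ⇒ inequivalent

no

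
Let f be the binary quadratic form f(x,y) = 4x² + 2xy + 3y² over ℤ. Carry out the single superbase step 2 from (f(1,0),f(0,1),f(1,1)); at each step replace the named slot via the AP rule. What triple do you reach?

start (4,3,9) = (f(1,0),f(0,1),f(1,1))
replace slot 2: 2·(4+9) − 3 = 23 → (4,23,9)

4,23,9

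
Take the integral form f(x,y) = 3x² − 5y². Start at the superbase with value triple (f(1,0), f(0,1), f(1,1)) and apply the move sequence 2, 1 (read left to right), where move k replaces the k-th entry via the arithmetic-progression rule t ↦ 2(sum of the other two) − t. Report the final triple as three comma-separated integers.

start (3,-5,-2) = (f(1,0),f(0,1),f(1,1))
replace slot 2: 2·(3+(-2)) − (-5) = 7 → (3,7,-2)
replace slot 1: 2·(7+(-2)) − 3 = 7 → (7,7,-2)

7,7,-2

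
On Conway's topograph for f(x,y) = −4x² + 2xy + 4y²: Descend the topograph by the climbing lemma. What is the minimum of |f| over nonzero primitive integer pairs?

river: ρ → (4,6,-2)
river: ρ → (-2,6,4)
river: ρ → (4,2,-4)
river: ρ → (-4,6,2)
river: ρ → (2,6,-4)
river: ρ → (-4,2,4)
closes: descent 0, river 6
min |a| on river = 2

2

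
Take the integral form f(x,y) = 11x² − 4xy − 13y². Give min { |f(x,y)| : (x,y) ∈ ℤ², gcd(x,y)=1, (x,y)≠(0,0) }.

descent: ρ → (-13,4,11)  [lands on river]
river: ρ → (11,18,-6)
river: ρ → (-6,18,11)
river: ρ → (11,4,-13)
river: ρ → (-13,22,2)
river: ρ → (2,22,-13)
closes: descent 1, river 6
min |a| on river = 2

2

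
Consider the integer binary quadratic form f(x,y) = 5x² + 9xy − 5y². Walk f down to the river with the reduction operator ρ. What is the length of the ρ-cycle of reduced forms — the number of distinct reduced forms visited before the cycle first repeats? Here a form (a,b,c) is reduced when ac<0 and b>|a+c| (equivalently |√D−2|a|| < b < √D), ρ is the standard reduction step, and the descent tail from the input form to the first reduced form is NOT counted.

D = 181, ⌊√D⌋ = 13
river: ρ → (-5,11,3)
river: ρ → (3,13,-1)
river: ρ → (-1,13,3)
river: ρ → (3,11,-5)
river: ρ → (-5,9,5)
river: ρ → (5,11,-3)
river: ρ → (-3,13,1)
river: ρ → (1,13,-3)
river: ρ → (-3,11,5)
river: ρ → (5,9,-5)
ρ-cycle length = 10 (tail of 0 descent steps not counted)

10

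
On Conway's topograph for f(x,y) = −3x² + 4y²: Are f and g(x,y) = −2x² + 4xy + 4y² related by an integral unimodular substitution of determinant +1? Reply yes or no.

D₁ = 48, D₂ = 48
river cycle of f (length 2): (-3, 6, 1), (1, 6, -3)
river cycle of g (length 2): (4, 4, -2), (-2, 4, 4)
cycles differ ⇒ inequivalent

no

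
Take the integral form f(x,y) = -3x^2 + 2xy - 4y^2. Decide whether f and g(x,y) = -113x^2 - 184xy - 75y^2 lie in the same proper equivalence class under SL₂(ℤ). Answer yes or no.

D₁ = -44, D₂ = -44
f is negative-definite; reduce −f:
−f: reduced (well bottom): (3,-2,4) with a≤c, −a<b≤a
flip sign back: reduced form of f is (-3,2,-4)
g is negative-definite; reduce −g:
−g: translate: b→-42 (≡184 mod 226), so (113,184,75)→(113,-42,4)
−g: flip: (113,-42,4)→(4,42,113)
−g: translate: b→2 (≡42 mod 8), so (4,42,113)→(4,2,3)
−g: flip: (4,2,3)→(3,-2,4)
−g: reduced (well bottom): (3,-2,4) with a≤c, −a<b≤a
flip sign back: reduced form of g is (-3,2,-4)
reduced forms (-3, 2, -4) vs (-3, 2, -4) ⇒ equivalent

yes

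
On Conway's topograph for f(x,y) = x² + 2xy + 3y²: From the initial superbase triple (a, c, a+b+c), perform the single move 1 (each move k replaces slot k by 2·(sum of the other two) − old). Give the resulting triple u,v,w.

start (1,3,6) = (f(1,0),f(0,1),f(1,1))
replace slot 1: 2·(3+6) − 1 = 17 → (17,3,6)

17,3,6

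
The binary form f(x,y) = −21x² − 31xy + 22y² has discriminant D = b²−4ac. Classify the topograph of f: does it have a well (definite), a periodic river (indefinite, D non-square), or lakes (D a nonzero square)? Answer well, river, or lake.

D = b²−4ac = (-31)² − 4·(-21)·22 = 2809
D = 53² is a perfect square ⇒ form factors over ℤ ⇒ lakes

lake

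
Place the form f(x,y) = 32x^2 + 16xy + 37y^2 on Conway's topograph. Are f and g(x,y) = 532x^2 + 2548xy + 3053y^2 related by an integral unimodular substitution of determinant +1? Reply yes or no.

D₁ = -4480, D₂ = -4480
f: reduced (well bottom): (32,16,37) with a≤c, −a<b≤a
g: translate: b→420 (≡2548 mod 1064), so (532,2548,3053)→(532,420,85)
g: flip: (532,420,85)→(85,-420,532)
g: translate: b→-80 (≡-420 mod 170), so (85,-420,532)→(85,-80,32)
g: flip: (85,-80,32)→(32,80,85)
g: translate: b→16 (≡80 mod 64), so (32,80,85)→(32,16,37)
g: reduced (well bottom): (32,16,37) with a≤c, −a<b≤a
reduced forms (32, 16, 37) vs (32, 16, 37) ⇒ equivalent

yes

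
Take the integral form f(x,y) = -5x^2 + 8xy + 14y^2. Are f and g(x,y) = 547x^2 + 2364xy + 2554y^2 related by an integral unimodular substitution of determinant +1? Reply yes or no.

D₁ = 344, D₂ = 344
river cycle of f (length 10): (-5, 18, 1), (1, 18, -5), (-5, 12, 10), (10, 8, -7), (-7, 6, 11), (11, 16, -2), (-2, 16, 11), (11, 6, -7), (-7, 8, 10), (10, 12, -5)
river cycle of g (length 10): (-5, 18, 1), (1, 18, -5), (-5, 12, 10), (10, 8, -7), (-7, 6, 11), (11, 16, -2), (-2, 16, 11), (11, 6, -7), (-7, 8, 10), (10, 12, -5)
cycles coincide ⇒ equivalent

yes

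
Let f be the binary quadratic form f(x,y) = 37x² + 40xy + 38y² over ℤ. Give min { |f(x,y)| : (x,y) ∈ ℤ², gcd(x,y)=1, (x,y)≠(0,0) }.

translate: b→-34 (≡40 mod 74), so (37,40,38)→(37,-34,35)
flip: (37,-34,35)→(35,34,37)
reduced (well bottom): (35,34,37) with a≤c, −a<b≤a
well minimum = a = 35

35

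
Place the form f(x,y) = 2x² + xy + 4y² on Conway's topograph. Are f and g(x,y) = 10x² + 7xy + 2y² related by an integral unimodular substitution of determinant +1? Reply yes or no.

D₁ = -31, D₂ = -31
f: reduced (well bottom): (2,1,4) with a≤c, −a<b≤a
g: flip: (10,7,2)→(2,-7,10)
g: translate: b→1 (≡-7 mod 4), so (2,-7,10)→(2,1,4)
g: reduced (well bottom): (2,1,4) with a≤c, −a<b≤a
reduced forms (2, 1, 4) vs (2, 1, 4) ⇒ equivalent

yes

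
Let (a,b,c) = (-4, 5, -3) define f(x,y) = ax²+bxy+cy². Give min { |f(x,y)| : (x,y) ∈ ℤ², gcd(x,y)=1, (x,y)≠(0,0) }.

translate: b→3 (≡-5 mod 8), so (4,-5,3)→(4,3,2)
flip: (4,3,2)→(2,-3,4)
translate: b→1 (≡-3 mod 4), so (2,-3,4)→(2,1,3)
reduced (well bottom): (2,1,3) with a≤c, −a<b≤a
well minimum |f| = |-2| = 2 (negative-definite)

2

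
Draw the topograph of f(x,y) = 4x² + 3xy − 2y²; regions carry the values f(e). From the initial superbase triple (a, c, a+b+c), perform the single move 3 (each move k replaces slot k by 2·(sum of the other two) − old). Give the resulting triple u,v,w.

start (4,-2,5) = (f(1,0),f(0,1),f(1,1))
replace slot 3: 2·(4+(-2)) − 5 = -1 → (4,-2,-1)

4,-2,-1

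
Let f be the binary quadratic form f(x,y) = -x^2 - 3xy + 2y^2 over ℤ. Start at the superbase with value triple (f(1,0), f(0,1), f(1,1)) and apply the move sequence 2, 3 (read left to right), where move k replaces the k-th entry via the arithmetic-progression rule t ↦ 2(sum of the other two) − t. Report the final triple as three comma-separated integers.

start (-1,2,-2) = (f(1,0),f(0,1),f(1,1))
replace slot 2: 2·((-1)+(-2)) − 2 = -8 → (-1,-8,-2)
replace slot 3: 2·((-1)+(-8)) − (-2) = -16 → (-1,-8,-16)

-1,-8,-16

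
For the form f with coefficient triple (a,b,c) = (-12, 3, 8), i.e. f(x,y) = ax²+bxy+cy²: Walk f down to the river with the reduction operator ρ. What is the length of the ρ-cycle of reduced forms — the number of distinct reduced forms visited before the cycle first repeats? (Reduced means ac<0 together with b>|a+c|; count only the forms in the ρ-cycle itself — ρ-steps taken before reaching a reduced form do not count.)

D = 393, ⌊√D⌋ = 19
descent: ρ → (8,13,-7)  [lands on river]
river: ρ → (-7,15,6)
river: ρ → (6,9,-13)
river: ρ → (-13,17,2)
river: ρ → (2,19,-4)
river: ρ → (-4,13,14)
river: ρ → (14,15,-3)
river: ρ → (-3,15,14)
river: ρ → (14,13,-4)
river: ρ → (-4,19,2)
river: ρ → (2,17,-13)
river: ρ → (-13,9,6)
river: ρ → (6,15,-7)
river: ρ → (-7,13,8)
river: ρ → (8,19,-1)
river: ρ → (-1,19,8)
ρ-cycle length = 16 (tail of 1 descent step not counted)

16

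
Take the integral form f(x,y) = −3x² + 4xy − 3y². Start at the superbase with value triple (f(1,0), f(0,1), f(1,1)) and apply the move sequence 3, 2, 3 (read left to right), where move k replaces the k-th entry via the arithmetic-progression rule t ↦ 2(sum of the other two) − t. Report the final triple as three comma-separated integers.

start (-3,-3,-2) = (f(1,0),f(0,1),f(1,1))
replace slot 3: 2·((-3)+(-3)) − (-2) = -10 → (-3,-3,-10)
replace slot 2: 2·((-3)+(-10)) − (-3) = -23 → (-3,-23,-10)
replace slot 3: 2·((-3)+(-23)) − (-10) = -42 → (-3,-23,-42)

-3,-23,-42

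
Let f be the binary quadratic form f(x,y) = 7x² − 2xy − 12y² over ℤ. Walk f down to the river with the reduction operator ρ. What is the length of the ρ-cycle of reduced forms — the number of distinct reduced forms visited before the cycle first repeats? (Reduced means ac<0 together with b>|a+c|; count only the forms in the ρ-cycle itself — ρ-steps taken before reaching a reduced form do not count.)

D = 340, ⌊√D⌋ = 18
descent: ρ → (-12,2,7)
descent: ρ → (7,12,-7)  [lands on river]
river: ρ → (-7,16,3)
river: ρ → (3,14,-12)
river: ρ → (-12,10,5)
river: ρ → (5,10,-12)
river: ρ → (-12,14,3)
river: ρ → (3,16,-7)
river: ρ → (-7,12,7)
river: ρ → (7,16,-3)
river: ρ → (-3,14,12)
river: ρ → (12,10,-5)
river: ρ → (-5,10,12)
river: ρ → (12,14,-3)
river: ρ → (-3,16,7)
ρ-cycle length = 14 (tail of 2 descent steps not counted)

14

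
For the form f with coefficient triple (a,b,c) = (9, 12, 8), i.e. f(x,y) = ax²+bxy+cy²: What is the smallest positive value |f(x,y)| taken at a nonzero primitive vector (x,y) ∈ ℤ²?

translate: b→-6 (≡12 mod 18), so (9,12,8)→(9,-6,5)
flip: (9,-6,5)→(5,6,9)
translate: b→-4 (≡6 mod 10), so (5,6,9)→(5,-4,8)
reduced (well bottom): (5,-4,8) with a≤c, −a<b≤a
well minimum = a = 5

5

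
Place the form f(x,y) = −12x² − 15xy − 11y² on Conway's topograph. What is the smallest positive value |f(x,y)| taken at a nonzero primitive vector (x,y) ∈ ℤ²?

translate: b→-9 (≡15 mod 24), so (12,15,11)→(12,-9,8)
flip: (12,-9,8)→(8,9,12)
translate: b→-7 (≡9 mod 16), so (8,9,12)→(8,-7,11)
reduced (well bottom): (8,-7,11) with a≤c, −a<b≤a
well minimum |f| = |-8| = 8 (negative-definite)

8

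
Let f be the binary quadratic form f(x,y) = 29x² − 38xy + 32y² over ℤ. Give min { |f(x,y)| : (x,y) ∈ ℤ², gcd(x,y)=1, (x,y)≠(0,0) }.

translate: b→20 (≡-38 mod 58), so (29,-38,32)→(29,20,23)
flip: (29,20,23)→(23,-20,29)
reduced (well bottom): (23,-20,29) with a≤c, −a<b≤a
well minimum = a = 23

23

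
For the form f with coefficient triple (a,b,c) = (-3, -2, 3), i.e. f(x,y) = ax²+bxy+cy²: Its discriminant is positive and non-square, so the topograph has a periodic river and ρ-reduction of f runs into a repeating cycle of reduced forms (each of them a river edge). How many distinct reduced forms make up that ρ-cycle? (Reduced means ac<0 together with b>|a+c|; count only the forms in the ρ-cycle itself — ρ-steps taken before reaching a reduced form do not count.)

D = 40, ⌊√D⌋ = 6
descent: ρ → (3,2,-3)  [lands on river]
river: ρ → (-3,4,2)
river: ρ → (2,4,-3)
river: ρ → (-3,2,3)
river: ρ → (3,4,-2)
river: ρ → (-2,4,3)
ρ-cycle length = 6 (tail of 1 descent step not counted)

6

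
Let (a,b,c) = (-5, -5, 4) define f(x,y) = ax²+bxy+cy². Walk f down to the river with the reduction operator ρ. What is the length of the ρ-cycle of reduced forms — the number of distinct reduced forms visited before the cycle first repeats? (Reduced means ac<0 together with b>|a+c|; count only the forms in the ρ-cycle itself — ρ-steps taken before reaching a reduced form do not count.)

D = 105, ⌊√D⌋ = 10
descent: ρ → (4,5,-5)  [lands on river]
river: ρ → (-5,5,4)
river: ρ → (4,3,-6)
river: ρ → (-6,9,1)
river: ρ → (1,9,-6)
river: ρ → (-6,3,4)
ρ-cycle length = 6 (tail of 1 descent step not counted)

6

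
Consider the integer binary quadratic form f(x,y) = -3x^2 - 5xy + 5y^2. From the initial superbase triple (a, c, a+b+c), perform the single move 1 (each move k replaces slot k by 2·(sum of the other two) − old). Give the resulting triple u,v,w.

start (-3,5,-3) = (f(1,0),f(0,1),f(1,1))
replace slot 1: 2·(5+(-3)) − (-3) = 7 → (7,5,-3)

7,5,-3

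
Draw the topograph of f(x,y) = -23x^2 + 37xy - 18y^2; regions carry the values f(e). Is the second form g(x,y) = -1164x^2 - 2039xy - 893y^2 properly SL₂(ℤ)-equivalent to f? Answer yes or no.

D₁ = -287, D₂ = -287
f is negative-definite; reduce −f:
−f: translate: b→9 (≡-37 mod 46), so (23,-37,18)→(23,9,4)
−f: flip: (23,9,4)→(4,-9,23)
−f: translate: b→-1 (≡-9 mod 8), so (4,-9,23)→(4,-1,18)
−f: reduced (well bottom): (4,-1,18) with a≤c, −a<b≤a
flip sign back: reduced form of f is (-4,1,-18)
g is negative-definite; reduce −g:
−g: translate: b→-289 (≡2039 mod 2328), so (1164,2039,893)→(1164,-289,18)
−g: flip: (1164,-289,18)→(18,289,1164)
−g: translate: b→1 (≡289 mod 36), so (18,289,1164)→(18,1,4)
−g: flip: (18,1,4)→(4,-1,18)
−g: reduced (well bottom): (4,-1,18) with a≤c, −a<b≤a
flip sign back: reduced form of g is (-4,1,-18)
reduced forms (-4, 1, -18) vs (-4, 1, -18) ⇒ equivalent

yes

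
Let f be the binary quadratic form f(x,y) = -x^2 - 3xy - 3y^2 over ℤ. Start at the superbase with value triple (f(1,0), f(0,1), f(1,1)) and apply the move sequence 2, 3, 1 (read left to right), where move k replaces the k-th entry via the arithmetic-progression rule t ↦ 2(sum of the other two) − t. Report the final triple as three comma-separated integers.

start (-1,-3,-7) = (f(1,0),f(0,1),f(1,1))
replace slot 2: 2·((-1)+(-7)) − (-3) = -13 → (-1,-13,-7)
replace slot 3: 2·((-1)+(-13)) − (-7) = -21 → (-1,-13,-21)
replace slot 1: 2·((-13)+(-21)) − (-1) = -67 → (-67,-13,-21)

-67,-13,-21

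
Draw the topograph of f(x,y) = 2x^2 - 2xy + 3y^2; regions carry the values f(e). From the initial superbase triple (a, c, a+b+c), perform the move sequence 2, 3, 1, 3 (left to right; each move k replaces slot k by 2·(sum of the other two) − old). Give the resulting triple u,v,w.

start (2,3,3) = (f(1,0),f(0,1),f(1,1))
replace slot 2: 2·(2+3) − 3 = 7 → (2,7,3)
replace slot 3: 2·(2+7) − 3 = 15 → (2,7,15)
replace slot 1: 2·(7+15) − 2 = 42 → (42,7,15)
replace slot 3: 2·(42+7) − 15 = 83 → (42,7,83)

42,7,83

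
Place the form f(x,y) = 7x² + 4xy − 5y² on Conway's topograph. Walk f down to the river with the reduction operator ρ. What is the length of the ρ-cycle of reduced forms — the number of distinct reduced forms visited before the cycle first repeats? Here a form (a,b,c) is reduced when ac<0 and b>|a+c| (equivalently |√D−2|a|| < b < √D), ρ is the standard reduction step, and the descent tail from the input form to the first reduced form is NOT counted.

D = 156, ⌊√D⌋ = 12
river: ρ → (-5,6,6)
river: ρ → (6,6,-5)
river: ρ → (-5,4,7)
river: ρ → (7,10,-2)
river: ρ → (-2,10,7)
river: ρ → (7,4,-5)
ρ-cycle length = 6 (tail of 0 descent steps not counted)

6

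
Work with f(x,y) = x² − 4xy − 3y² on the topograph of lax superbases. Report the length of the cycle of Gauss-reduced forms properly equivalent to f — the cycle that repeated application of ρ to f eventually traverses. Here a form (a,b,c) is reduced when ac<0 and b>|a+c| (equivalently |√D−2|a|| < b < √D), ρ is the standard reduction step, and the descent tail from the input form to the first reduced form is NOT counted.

D = 28, ⌊√D⌋ = 5
descent: ρ → (-3,4,1)  [lands on river]
river: ρ → (1,4,-3)
river: ρ → (-3,2,2)
river: ρ → (2,2,-3)
ρ-cycle length = 4 (tail of 1 descent step not counted)

4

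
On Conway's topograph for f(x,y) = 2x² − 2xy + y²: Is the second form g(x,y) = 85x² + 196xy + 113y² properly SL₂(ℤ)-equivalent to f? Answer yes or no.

D₁ = -4, D₂ = -4
f: translate: b→2 (≡-2 mod 4), so (2,-2,1)→(2,2,1)
f: flip: (2,2,1)→(1,-2,2)
f: translate: b→0 (≡-2 mod 2), so (1,-2,2)→(1,0,1)
f: reduced (well bottom): (1,0,1) with a≤c, −a<b≤a
g: translate: b→26 (≡196 mod 170), so (85,196,113)→(85,26,2)
g: flip: (85,26,2)→(2,-26,85)
g: translate: b→2 (≡-26 mod 4), so (2,-26,85)→(2,2,1)
g: flip: (2,2,1)→(1,-2,2)
g: translate: b→0 (≡-2 mod 2), so (1,-2,2)→(1,0,1)
g: reduced (well bottom): (1,0,1) with a≤c, −a<b≤a
reduced forms (1, 0, 1) vs (1, 0, 1) ⇒ equivalent

yes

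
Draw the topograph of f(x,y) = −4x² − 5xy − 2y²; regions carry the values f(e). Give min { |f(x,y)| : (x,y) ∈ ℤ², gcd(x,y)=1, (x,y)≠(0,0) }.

translate: b→-3 (≡5 mod 8), so (4,5,2)→(4,-3,1)
flip: (4,-3,1)→(1,3,4)
translate: b→1 (≡3 mod 2), so (1,3,4)→(1,1,2)
reduced (well bottom): (1,1,2) with a≤c, −a<b≤a
well minimum |f| = |-1| = 1 (negative-definite)

1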